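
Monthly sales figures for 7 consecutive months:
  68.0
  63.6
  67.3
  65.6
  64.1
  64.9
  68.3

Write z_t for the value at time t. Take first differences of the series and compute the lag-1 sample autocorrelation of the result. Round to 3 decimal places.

First differences Δz: -4.4, 3.7, -1.7, -1.5, 0.8, 3.4
Mean of differences = 0.0500
Numerator Σ(Δz_t−Δz̄)(Δz_{t+1}−Δz̄) = -18.5675
Denominator Σ(Δz_t−Δz̄)² = 50.3750
r_1(Δz) = -18.5675 / 50.3750 = -0.369

-0.369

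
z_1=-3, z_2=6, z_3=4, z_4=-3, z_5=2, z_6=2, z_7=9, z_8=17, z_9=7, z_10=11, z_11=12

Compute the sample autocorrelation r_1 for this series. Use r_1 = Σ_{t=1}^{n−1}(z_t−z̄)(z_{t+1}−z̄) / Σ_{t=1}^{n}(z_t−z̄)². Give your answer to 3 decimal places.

Mean z̄ = (-3 + 6 + 4 − 3 + 2 + 2 + 9 + 17 + 7 + 11 + 12)/11 = 5.8182
Numerator Σ_{t=1}^{10}(z_t−z̄)(z_{t+1}−z̄) = 137.1488
Denominator Σ(z_t−z̄)² = 389.6364
r_1 = 137.1488 / 389.6364 = 0.352

0.352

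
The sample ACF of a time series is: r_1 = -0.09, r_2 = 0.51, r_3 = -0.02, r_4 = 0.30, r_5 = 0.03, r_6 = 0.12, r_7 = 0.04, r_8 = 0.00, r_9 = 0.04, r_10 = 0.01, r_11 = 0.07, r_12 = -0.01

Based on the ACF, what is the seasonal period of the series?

2

The largest autocorrelation is r_2 = 0.51, with a weaker echo at lag 4 (0.30); the remaining lags stay at or below 0.12.
The dominant spike at lag 2 indicates a seasonal period of 2.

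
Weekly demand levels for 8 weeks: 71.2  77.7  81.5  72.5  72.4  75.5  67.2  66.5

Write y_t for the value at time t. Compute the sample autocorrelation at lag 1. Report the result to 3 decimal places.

Mean ȳ = (71.2 + 77.7 + 81.5 + 72.5 + 72.4 + 75.5 + 67.2 + 66.5)/8 = 73.0625
Deviations from mean: -1.8625, 4.6375, 8.4375, -0.5625, -0.6625, 2.4375, -5.8625, -6.5625
Numerator Σ_{t=1}^{7}(y_t−ȳ)(y_{t+1}−ȳ) = 48.6861
Denominator Σ(y_t−ȳ)² = 180.2988
r_1 = 48.6861 / 180.2988 = 0.270

0.270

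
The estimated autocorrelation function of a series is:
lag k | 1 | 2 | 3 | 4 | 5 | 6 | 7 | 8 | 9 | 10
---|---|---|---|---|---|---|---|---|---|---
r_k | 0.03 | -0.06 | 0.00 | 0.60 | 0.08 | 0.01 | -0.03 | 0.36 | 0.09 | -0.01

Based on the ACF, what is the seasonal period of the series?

The largest autocorrelation is r_4 = 0.60, with a weaker echo at lag 8 (0.36); the remaining lags stay at or below 0.09.
The dominant spike at lag 4 indicates a seasonal period of 4.

4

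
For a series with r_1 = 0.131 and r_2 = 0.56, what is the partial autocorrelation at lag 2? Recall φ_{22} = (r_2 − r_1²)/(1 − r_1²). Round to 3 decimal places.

φ_{22} = (r_2 − r_1²) / (1 − r_1²)
r_1² = (0.131)² = 0.017161
Numerator = 0.56 − 0.0172 = 0.5428; denominator = 1 − 0.0172 = 0.9828
φ_{22} = 0.5428 / 0.9828 = 0.552

0.552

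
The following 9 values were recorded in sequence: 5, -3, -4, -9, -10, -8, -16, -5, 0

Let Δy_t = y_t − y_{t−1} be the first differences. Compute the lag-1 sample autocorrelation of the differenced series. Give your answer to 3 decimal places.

First differences Δy: -8, -1, -5, -1, 2, -8, 11, 5
Mean of differences = -0.6250
Numerator Σ(Δy_t−Δȳ)(Δy_{t+1}−Δȳ) = -34.6406
Denominator Σ(Δy_t−Δȳ)² = 301.8750
r_1(Δy) = -34.6406 / 301.8750 = -0.115

-0.115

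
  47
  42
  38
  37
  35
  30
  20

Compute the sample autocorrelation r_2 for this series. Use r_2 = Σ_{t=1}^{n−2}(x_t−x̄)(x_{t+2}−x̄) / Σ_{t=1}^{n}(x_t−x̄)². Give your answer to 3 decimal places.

Mean x̄ = (47 + 42 + 38 + 37 + 35 + 30 + 20)/7 = 35.5714
Deviations from mean: 11.4286, 6.4286, 2.4286, 1.4286, -0.5714, -5.5714, -15.5714
Numerator Σ_{t=1}^{5}(x_t−x̄)(x_{t+2}−x̄) = 36.4898
Denominator Σ(x_t−x̄)² = 453.7143
r_2 = 36.4898 / 453.7143 = 0.080

0.080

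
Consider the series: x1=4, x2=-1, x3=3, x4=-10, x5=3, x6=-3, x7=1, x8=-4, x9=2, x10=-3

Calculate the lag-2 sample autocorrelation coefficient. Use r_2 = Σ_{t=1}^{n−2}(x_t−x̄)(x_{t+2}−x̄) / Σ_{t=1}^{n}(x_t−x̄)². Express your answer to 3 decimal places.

Mean x̄ = (4 − 1 + 3 − 10 + 3 − 3 + 1 − 4 + 2 − 3)/10 = -0.8000
Numerator Σ_{t=1}^{8}(x_t−x̄)(x_{t+2}−x̄) = 80.7200
Denominator Σ(x_t−x̄)² = 167.6000
r_2 = 80.7200 / 167.6000 = 0.482

0.482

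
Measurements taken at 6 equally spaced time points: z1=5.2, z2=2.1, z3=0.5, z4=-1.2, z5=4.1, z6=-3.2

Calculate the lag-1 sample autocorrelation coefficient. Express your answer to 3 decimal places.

Mean z̄ = (5.2 + 2.1 + 0.5 − 1.2 + 4.1 − 3.2)/6 = 1.2500
Deviations from mean: 3.9500, 0.8500, -0.7500, -2.4500, 2.8500, -4.4500
Σ(z_t−z̄)(z_{t+1}−z̄) = (3.3575) + (-0.6375) + (1.8375) + (-6.9825) + (-12.6825) = -15.1075
Denominator Σ(z_t−z̄)² = 50.8150
r_1 = -15.1075 / 50.8150 = -0.297

-0.297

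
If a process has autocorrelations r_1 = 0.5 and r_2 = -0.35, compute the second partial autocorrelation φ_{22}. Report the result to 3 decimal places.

-0.800

φ_{22} = (r_2 − r_1²) / (1 − r_1²)
r_1² = (0.5)² = 0.25
Numerator = -0.35 − 0.2500 = -0.6000; denominator = 1 − 0.2500 = 0.7500
φ_{22} = -0.6000 / 0.7500 = -0.800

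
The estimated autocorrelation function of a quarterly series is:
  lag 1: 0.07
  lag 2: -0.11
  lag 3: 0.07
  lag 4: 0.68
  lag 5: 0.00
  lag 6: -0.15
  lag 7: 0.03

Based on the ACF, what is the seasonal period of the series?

4

The largest autocorrelation is r_4 = 0.68; the remaining lags stay at or below 0.07.
The dominant spike at lag 4 indicates a seasonal period of 4.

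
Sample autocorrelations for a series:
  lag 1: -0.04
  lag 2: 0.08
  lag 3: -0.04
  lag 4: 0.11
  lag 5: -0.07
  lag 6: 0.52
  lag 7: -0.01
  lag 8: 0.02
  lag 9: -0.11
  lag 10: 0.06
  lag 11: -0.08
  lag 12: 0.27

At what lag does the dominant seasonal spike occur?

6

The largest autocorrelation is r_6 = 0.52, with a weaker echo at lag 12 (0.27); the remaining lags stay at or below 0.11.
The dominant spike at lag 6 indicates a seasonal period of 6.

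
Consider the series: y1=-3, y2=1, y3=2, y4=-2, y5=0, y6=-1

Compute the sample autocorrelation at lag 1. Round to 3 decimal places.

-0.271

Mean ȳ = (-3 + 1 + 2 − 2 + 0 − 1)/6 = -0.5000
Deviations from mean: -2.5000, 1.5000, 2.5000, -1.5000, 0.5000, -0.5000
Σ(y_t−ȳ)(y_{t+1}−ȳ) = (-3.7500) + (3.7500) + (-3.7500) + (-0.7500) + (-0.2500) = -4.7500
Denominator Σ(y_t−ȳ)² = 17.5000
r_1 = -4.7500 / 17.5000 = -0.271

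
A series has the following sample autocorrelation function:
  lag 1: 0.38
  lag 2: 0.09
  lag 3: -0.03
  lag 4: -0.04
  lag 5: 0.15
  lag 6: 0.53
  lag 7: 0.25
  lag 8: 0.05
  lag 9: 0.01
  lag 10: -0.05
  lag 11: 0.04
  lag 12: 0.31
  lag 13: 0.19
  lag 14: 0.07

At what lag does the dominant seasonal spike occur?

The largest autocorrelation is r_6 = 0.53; the remaining lags stay at or below 0.38. The elevated value at lag 1 (0.38), dropping to 0.09 at lag 2, reflects decaying short-term dependence rather than seasonality.
The dominant spike at lag 6 indicates a seasonal period of 6.

6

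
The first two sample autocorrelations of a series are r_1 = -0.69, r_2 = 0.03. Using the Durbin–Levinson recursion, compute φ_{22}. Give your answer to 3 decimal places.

φ_{22} = (r_2 − r_1²) / (1 − r_1²)
r_1² = (-0.69)² = 0.4761
Numerator = 0.03 − 0.4761 = -0.4461; denominator = 1 − 0.4761 = 0.5239
φ_{22} = -0.4461 / 0.5239 = -0.851

-0.851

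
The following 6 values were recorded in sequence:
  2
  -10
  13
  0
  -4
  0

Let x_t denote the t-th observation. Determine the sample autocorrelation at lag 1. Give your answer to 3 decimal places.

-0.519

Mean x̄ = (2 − 10 + 13 + 0 − 4 + 0)/6 = 0.1667
Deviations from mean: 1.8333, -10.1667, 12.8333, -0.1667, -4.1667, -0.1667
Numerator Σ_{t=1}^{5}(x_t−x̄)(x_{t+1}−x̄) = -149.8611
Denominator Σ(x_t−x̄)² = 288.8333
r_1 = -149.8611 / 288.8333 = -0.519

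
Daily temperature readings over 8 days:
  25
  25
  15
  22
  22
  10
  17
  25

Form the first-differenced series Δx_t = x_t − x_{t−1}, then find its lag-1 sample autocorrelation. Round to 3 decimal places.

First differences Δx: 0, -10, 7, 0, -12, 7, 8
Mean of differences = 0.0000
Numerator Σ(Δx_t−Δx̄)(Δx_{t+1}−Δx̄) = -98.0000
Denominator Σ(Δx_t−Δx̄)² = 406.0000
r_1(Δx) = -98.0000 / 406.0000 = -0.241

-0.241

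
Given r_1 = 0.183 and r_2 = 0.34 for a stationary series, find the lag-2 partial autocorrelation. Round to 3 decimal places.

0.317

φ_{22} = (r_2 − r_1²) / (1 − r_1²)
r_1² = (0.183)² = 0.033489
Numerator = 0.34 − 0.0335 = 0.3065; denominator = 1 − 0.0335 = 0.9665
φ_{22} = 0.3065 / 0.9665 = 0.317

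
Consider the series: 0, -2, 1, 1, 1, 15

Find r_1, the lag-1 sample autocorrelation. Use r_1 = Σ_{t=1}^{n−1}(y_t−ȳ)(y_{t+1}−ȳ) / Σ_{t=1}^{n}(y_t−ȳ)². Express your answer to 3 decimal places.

0.028

Mean ȳ = (0 − 2 + 1 + 1 + 1 + 15)/6 = 2.6667
Σ(y_t−ȳ)(y_{t+1}−ȳ) = (12.4444) + (7.7778) + (2.7778) + (2.7778) + (-20.5556) = 5.2222
Denominator Σ(y_t−ȳ)² = 189.3333
r_1 = 5.2222 / 189.3333 = 0.028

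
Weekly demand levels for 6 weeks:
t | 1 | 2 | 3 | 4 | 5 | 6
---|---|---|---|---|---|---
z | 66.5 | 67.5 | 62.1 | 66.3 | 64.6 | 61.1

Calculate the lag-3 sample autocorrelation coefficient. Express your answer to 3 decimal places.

0.358

Mean z̄ = (66.5 + 67.5 + 62.1 + 66.3 + 64.6 + 61.1)/6 = 64.6833
Deviations from mean: 1.8167, 2.8167, -2.5833, 1.6167, -0.0833, -3.5833
Σ(z_t−z̄)(z_{t+3}−z̄) = (2.9369) + (-0.2347) + (9.2569) = 11.9592
Denominator Σ(z_t−z̄)² = 33.3683
r_3 = 11.9592 / 33.3683 = 0.358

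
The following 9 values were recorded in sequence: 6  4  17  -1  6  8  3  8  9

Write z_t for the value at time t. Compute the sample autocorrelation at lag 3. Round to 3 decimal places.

0.260

Mean z̄ = (6 + 4 + 17 − 1 + 6 + 8 + 3 + 8 + 9)/9 = 6.6667
Numerator Σ_{t=1}^{6}(z_t−z̄)(z_{t+3}−z̄) = 51.0000
Denominator Σ(z_t−z̄)² = 196.0000
r_3 = 51.0000 / 196.0000 = 0.260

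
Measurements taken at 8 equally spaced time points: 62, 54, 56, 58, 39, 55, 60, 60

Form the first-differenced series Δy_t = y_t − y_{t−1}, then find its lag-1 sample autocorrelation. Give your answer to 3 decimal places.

First differences Δy: -8, 2, 2, -19, 16, 5, 0
Mean of differences = -0.2857
Numerator Σ(Δy_t−Δȳ)(Δy_{t+1}−Δȳ) = -272.3673
Denominator Σ(Δy_t−Δȳ)² = 713.4286
r_1(Δy) = -272.3673 / 713.4286 = -0.382

-0.382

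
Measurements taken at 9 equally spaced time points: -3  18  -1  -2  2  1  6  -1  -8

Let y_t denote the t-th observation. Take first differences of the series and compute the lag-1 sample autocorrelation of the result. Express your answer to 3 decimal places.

-0.416

First differences Δy: 21, -19, -1, 4, -1, 5, -7, -7
Mean of differences = -0.6250
Numerator Σ(Δy_t−Δȳ)(Δy_{t+1}−Δȳ) = -391.2656
Denominator Σ(Δy_t−Δȳ)² = 939.8750
r_1(Δy) = -391.2656 / 939.8750 = -0.416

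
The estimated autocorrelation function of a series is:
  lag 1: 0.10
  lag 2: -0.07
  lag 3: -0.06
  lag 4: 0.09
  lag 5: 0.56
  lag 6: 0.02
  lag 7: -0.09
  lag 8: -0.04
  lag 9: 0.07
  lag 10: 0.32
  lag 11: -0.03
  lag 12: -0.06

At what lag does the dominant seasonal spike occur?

The largest autocorrelation is r_5 = 0.56, with a weaker echo at lag 10 (0.32); the remaining lags stay at or below 0.10.
The dominant spike at lag 5 indicates a seasonal period of 5.

5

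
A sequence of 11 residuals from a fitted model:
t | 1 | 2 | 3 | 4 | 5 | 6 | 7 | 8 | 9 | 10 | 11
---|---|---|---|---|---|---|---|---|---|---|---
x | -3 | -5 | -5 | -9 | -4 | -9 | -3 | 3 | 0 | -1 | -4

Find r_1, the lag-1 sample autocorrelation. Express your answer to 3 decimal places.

Mean x̄ = (-3 − 5 − 5 − 9 − 4 − 9 − 3 + 3 + 0 − 1 − 4)/11 = -3.6364
Numerator Σ_{t=1}^{10}(x_t−x̄)(x_{t+1}−x̄) = 45.7769
Denominator Σ(x_t−x̄)² = 126.5455
r_1 = 45.7769 / 126.5455 = 0.362

0.362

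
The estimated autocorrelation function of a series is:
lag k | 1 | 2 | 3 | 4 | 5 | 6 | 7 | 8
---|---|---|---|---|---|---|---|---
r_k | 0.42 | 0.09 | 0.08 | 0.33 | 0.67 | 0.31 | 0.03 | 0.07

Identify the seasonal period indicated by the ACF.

5

The largest autocorrelation is r_5 = 0.67; the remaining lags stay at or below 0.42. The elevated value at lag 1 (0.42), dropping to 0.09 at lag 2, reflects decaying short-term dependence rather than seasonality.
The dominant spike at lag 5 indicates a seasonal period of 5.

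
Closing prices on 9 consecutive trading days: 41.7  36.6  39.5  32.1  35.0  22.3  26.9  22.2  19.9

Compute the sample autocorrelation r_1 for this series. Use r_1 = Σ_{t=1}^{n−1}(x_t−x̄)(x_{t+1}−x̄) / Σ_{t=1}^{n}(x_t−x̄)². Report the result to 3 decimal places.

0.483

Mean x̄ = (41.7 + 36.6 + 39.5 + 32.1 + 35.0 + 22.3 + 26.9 + 22.2 + 19.9)/9 = 30.6889
Numerator Σ_{t=1}^{8}(x_t−x̄)(x_{t+1}−x̄) = 255.0565
Denominator Σ(x_t−x̄)² = 527.5889
r_1 = 255.0565 / 527.5889 = 0.483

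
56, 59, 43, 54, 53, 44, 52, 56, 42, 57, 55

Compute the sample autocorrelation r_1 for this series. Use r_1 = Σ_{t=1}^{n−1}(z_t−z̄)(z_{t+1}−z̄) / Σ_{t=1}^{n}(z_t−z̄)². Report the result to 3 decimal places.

Mean z̄ = (56 + 59 + 43 + 54 + 53 + 44 + 52 + 56 + 42 + 57 + 55)/11 = 51.9091
Numerator Σ_{t=1}^{10}(z_t−z̄)(z_{t+1}−z̄) = -134.7355
Denominator Σ(z_t−z̄)² = 364.9091
r_1 = -134.7355 / 364.9091 = -0.369

-0.369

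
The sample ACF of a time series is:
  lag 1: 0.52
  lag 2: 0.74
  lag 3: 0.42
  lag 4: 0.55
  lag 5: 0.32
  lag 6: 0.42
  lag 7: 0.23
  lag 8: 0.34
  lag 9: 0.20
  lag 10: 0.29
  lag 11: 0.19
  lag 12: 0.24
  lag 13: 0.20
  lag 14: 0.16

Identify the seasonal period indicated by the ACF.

2

The largest autocorrelation is r_2 = 0.74, with a weaker echo at lag 4 (0.55); the remaining lags stay at or below 0.52.
The dominant spike at lag 2 indicates a seasonal period of 2.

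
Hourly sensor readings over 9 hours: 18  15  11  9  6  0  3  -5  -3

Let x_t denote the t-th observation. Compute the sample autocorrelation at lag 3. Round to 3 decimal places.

0.101

Mean x̄ = (18 + 15 + 11 + 9 + 6 + 0 + 3 − 5 − 3)/9 = 6.0000
Numerator Σ_{t=1}^{6}(x_t−x̄)(x_{t+3}−x̄) = 51.0000
Denominator Σ(x_t−x̄)² = 506.0000
r_3 = 51.0000 / 506.0000 = 0.101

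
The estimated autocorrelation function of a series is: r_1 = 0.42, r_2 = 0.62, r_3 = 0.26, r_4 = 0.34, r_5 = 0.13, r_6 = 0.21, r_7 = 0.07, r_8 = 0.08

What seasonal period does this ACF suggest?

The largest autocorrelation is r_2 = 0.62; the remaining lags stay at or below 0.42.
The dominant spike at lag 2 indicates a seasonal period of 2.

2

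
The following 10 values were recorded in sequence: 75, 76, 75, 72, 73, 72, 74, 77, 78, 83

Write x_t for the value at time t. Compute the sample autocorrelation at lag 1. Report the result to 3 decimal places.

0.449

Mean x̄ = (75 + 76 + 75 + 72 + 73 + 72 + 74 + 77 + 78 + 83)/10 = 75.5000
Numerator Σ_{t=1}^{9}(x_t−x̄)(x_{t+1}−x̄) = 44.2500
Denominator Σ(x_t−x̄)² = 98.5000
r_1 = 44.2500 / 98.5000 = 0.449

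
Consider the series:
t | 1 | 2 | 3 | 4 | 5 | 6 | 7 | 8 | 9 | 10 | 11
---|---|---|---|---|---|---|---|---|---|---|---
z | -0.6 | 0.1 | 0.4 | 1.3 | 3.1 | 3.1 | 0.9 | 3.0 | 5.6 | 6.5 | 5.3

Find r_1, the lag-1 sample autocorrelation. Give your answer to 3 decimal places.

Mean z̄ = (-0.6 + 0.1 + 0.4 + 1.3 + 3.1 + 3.1 + 0.9 + 3.0 + 5.6 + 6.5 + 5.3)/11 = 2.6091
Numerator Σ_{t=1}^{10}(z_t−z̄)(z_{t+1}−z̄) = 37.8545
Denominator Σ(z_t−z̄)² = 58.0691
r_1 = 37.8545 / 58.0691 = 0.652

0.652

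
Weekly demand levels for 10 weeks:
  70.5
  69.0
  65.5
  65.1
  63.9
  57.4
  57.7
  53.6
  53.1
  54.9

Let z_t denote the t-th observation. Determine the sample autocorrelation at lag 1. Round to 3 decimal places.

0.728

Mean z̄ = (70.5 + 69.0 + 65.5 + 65.1 + 63.9 + 57.4 + 57.7 + 53.6 + 53.1 + 54.9)/10 = 61.0700
Numerator Σ_{t=1}^{9}(z_t−z̄)(z_{t+1}−z̄) = 275.0341
Denominator Σ(z_t−z̄)² = 377.9010
r_1 = 275.0341 / 377.9010 = 0.728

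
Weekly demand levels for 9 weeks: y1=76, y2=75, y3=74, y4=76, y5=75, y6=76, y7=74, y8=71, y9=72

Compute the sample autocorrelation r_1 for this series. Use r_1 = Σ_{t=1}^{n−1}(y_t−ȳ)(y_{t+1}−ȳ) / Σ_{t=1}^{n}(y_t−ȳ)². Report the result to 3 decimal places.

Mean ȳ = (76 + 75 + 74 + 76 + 75 + 76 + 74 + 71 + 72)/9 = 74.3333
Numerator Σ_{t=1}^{8}(y_t−ȳ)(y_{t+1}−ȳ) = 10.8889
Denominator Σ(y_t−ȳ)² = 26.0000
r_1 = 10.8889 / 26.0000 = 0.419

0.419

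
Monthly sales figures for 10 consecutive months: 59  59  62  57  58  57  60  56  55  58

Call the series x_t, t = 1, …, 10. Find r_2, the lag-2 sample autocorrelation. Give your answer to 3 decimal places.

Mean x̄ = (59 + 59 + 62 + 57 + 58 + 57 + 60 + 56 + 55 + 58)/10 = 58.1000
Numerator Σ_{t=1}^{8}(x_t−x̄)(x_{t+2}−x̄) = -0.2200
Denominator Σ(x_t−x̄)² = 36.9000
r_2 = -0.2200 / 36.9000 = -0.006

-0.006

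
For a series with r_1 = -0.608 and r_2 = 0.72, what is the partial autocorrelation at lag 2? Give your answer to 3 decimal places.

0.556

φ_{22} = (r_2 − r_1²) / (1 − r_1²)
r_1² = (-0.608)² = 0.369664
Numerator = 0.72 − 0.3697 = 0.3503; denominator = 1 − 0.3697 = 0.6303
φ_{22} = 0.3503 / 0.6303 = 0.556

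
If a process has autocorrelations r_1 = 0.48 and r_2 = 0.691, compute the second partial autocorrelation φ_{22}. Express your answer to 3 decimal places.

φ_{22} = (r_2 − r_1²) / (1 − r_1²)
r_1² = (0.48)² = 0.2304
Numerator = 0.691 − 0.2304 = 0.4606; denominator = 1 − 0.2304 = 0.7696
φ_{22} = 0.4606 / 0.7696 = 0.598

0.598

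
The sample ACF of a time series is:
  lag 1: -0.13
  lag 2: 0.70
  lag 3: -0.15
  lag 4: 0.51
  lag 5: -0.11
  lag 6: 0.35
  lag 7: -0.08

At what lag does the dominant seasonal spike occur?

The largest autocorrelation is r_2 = 0.70, with weaker echoes at lags 4 (0.51) and 6 (0.35); the remaining lags stay at or below -0.08.
The dominant spike at lag 2 indicates a seasonal period of 2.

2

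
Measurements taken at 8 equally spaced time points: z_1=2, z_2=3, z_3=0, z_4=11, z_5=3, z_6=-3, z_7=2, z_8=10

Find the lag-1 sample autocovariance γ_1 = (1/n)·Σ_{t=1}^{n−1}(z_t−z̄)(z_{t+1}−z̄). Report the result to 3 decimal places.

Mean z̄ = (2 + 3 + 0 + 11 + 3 − 3 + 2 + 10)/8 = 3.5000
Σ_{t=1}^{7}(z_t−z̄)(z_{t+1}−z̄) = -24.2500
γ_1 = -24.2500 / 8 = -3.031

-3.031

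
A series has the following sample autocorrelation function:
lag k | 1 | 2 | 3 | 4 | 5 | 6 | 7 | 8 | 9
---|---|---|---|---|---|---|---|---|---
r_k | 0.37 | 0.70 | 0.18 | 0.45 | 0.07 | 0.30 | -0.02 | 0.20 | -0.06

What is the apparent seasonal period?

2

The largest autocorrelation is r_2 = 0.70, with a weaker echo at lag 4 (0.45); the remaining lags stay at or below 0.37.
The dominant spike at lag 2 indicates a seasonal period of 2.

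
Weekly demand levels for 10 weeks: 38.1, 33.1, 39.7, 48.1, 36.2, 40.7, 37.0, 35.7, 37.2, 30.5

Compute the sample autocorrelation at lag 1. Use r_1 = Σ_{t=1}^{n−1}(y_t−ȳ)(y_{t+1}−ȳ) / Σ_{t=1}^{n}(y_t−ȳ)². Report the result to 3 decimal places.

Mean ȳ = (38.1 + 33.1 + 39.7 + 48.1 + 36.2 + 40.7 + 37.0 + 35.7 + 37.2 + 30.5)/10 = 37.6300
Numerator Σ_{t=1}^{9}(y_t−ȳ)(y_{t+1}−ȳ) = -6.0179
Denominator Σ(y_t−ȳ)² = 201.2610
r_1 = -6.0179 / 201.2610 = -0.030

-0.030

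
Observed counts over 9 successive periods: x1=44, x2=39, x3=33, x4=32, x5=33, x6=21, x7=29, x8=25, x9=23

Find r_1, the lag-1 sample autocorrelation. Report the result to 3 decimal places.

0.413

Mean x̄ = (44 + 39 + 33 + 32 + 33 + 21 + 29 + 25 + 23)/9 = 31.0000
Numerator Σ_{t=1}^{8}(x_t−x̄)(x_{t+1}−x̄) = 184.0000
Denominator Σ(x_t−x̄)² = 446.0000
r_1 = 184.0000 / 446.0000 = 0.413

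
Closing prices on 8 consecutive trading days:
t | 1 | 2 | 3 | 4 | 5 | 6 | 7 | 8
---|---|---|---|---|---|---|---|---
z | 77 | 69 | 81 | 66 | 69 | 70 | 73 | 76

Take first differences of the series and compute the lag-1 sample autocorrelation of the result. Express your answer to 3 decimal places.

First differences Δz: -8, 12, -15, 3, 1, 3, 3
Mean of differences = -0.1429
Numerator Σ(Δz_t−Δz̄)(Δz_{t+1}−Δz̄) = -305.4490
Denominator Σ(Δz_t−Δz̄)² = 460.8571
r_1(Δz) = -305.4490 / 460.8571 = -0.663

-0.663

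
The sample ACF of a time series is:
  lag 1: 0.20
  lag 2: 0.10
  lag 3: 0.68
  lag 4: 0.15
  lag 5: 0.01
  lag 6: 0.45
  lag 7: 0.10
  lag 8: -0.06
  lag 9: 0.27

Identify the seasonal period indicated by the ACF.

The largest autocorrelation is r_3 = 0.68, with weaker echoes at lags 6 (0.45) and 9 (0.27); the remaining lags stay at or below 0.20. The elevated value at lag 1 (0.20), dropping to 0.10 at lag 2, reflects decaying short-term dependence rather than seasonality.
The dominant spike at lag 3 indicates a seasonal period of 3.

3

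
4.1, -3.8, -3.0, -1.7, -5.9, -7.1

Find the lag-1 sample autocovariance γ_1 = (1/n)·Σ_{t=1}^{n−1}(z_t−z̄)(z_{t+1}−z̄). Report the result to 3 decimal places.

0.445

Mean z̄ = (4.1 − 3.8 − 3.0 − 1.7 − 5.9 − 7.1)/6 = -2.9000
Σ_{t=1}^{5}(z_t−z̄)(z_{t+1}−z̄) = 2.6700
γ_1 = 2.6700 / 6 = 0.445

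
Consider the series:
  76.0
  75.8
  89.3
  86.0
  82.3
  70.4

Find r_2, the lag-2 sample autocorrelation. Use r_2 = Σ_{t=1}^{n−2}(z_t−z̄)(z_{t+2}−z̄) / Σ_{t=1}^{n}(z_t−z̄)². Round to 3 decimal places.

Mean z̄ = (76.0 + 75.8 + 89.3 + 86.0 + 82.3 + 70.4)/6 = 79.9667
Deviations from mean: -3.9667, -4.1667, 9.3333, 6.0333, 2.3333, -9.5667
Σ(z_t−z̄)(z_{t+2}−z̄) = (-37.0222) + (-25.1389) + (21.7778) + (-57.7189) = -98.1022
Denominator Σ(z_t−z̄)² = 253.5733
r_2 = -98.1022 / 253.5733 = -0.387

-0.387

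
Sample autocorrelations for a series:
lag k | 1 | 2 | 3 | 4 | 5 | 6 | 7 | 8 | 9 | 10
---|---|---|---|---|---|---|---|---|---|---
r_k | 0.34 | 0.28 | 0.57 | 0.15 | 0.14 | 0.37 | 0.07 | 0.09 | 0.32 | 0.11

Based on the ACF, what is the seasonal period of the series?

3

The largest autocorrelation is r_3 = 0.57, with a weaker echo at lag 6 (0.37); the remaining lags stay at or below 0.34. The elevated value at lag 1 (0.34), dropping to 0.28 at lag 2, reflects decaying short-term dependence rather than seasonality.
The dominant spike at lag 3 indicates a seasonal period of 3.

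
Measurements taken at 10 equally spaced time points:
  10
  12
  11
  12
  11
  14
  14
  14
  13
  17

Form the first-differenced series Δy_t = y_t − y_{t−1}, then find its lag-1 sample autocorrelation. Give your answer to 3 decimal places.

-0.449

First differences Δy: 2, -1, 1, -1, 3, 0, 0, -1, 4
Mean of differences = 0.7778
Numerator Σ(Δy_t−Δȳ)(Δy_{t+1}−Δȳ) = -12.3827
Denominator Σ(Δy_t−Δȳ)² = 27.5556
r_1(Δy) = -12.3827 / 27.5556 = -0.449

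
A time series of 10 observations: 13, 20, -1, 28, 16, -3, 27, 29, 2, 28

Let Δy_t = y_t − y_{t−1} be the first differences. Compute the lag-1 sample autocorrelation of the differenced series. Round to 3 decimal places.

-0.513

First differences Δy: 7, -21, 29, -12, -19, 30, 2, -27, 26
Mean of differences = 1.6667
Numerator Σ(Δy_t−Δȳ)(Δy_{t+1}−Δȳ) = -2114.7778
Denominator Σ(Δy_t−Δȳ)² = 4120.0000
r_1(Δy) = -2114.7778 / 4120.0000 = -0.513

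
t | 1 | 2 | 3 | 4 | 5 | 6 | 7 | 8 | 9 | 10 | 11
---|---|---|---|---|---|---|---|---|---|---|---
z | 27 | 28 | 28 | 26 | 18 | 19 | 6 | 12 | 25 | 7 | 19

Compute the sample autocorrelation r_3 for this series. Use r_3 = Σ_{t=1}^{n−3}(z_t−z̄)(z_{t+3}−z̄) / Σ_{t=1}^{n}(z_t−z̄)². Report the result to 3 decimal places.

0.187

Mean z̄ = (27 + 28 + 28 + 26 + 18 + 19 + 6 + 12 + 25 + 7 + 19)/11 = 19.5455
Numerator Σ_{t=1}^{8}(z_t−z̄)(z_{t+3}−z̄) = 125.7438
Denominator Σ(z_t−z̄)² = 670.7273
r_3 = 125.7438 / 670.7273 = 0.187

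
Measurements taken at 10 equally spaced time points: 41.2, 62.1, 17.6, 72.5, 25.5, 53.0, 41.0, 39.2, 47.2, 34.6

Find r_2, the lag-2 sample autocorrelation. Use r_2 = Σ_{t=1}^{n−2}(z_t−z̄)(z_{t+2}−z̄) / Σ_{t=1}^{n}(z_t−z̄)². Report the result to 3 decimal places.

0.573

Mean z̄ = (41.2 + 62.1 + 17.6 + 72.5 + 25.5 + 53.0 + 41.0 + 39.2 + 47.2 + 34.6)/10 = 43.3900
Numerator Σ_{t=1}^{8}(z_t−z̄)(z_{t+2}−z̄) = 1372.4738
Denominator Σ(z_t−z̄)² = 2394.8290
r_2 = 1372.4738 / 2394.8290 = 0.573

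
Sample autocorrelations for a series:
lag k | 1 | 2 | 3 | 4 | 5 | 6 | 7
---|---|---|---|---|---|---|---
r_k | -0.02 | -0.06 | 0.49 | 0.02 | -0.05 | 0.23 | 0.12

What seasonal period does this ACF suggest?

The largest autocorrelation is r_3 = 0.49, with a weaker echo at lag 6 (0.23); the remaining lags stay at or below 0.12.
The dominant spike at lag 3 indicates a seasonal period of 3.

3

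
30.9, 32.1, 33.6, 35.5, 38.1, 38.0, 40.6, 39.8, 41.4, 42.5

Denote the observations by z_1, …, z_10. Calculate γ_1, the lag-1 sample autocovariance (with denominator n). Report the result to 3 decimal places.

10.046

Mean z̄ = (30.9 + 32.1 + 33.6 + 35.5 + 38.1 + 38.0 + 40.6 + 39.8 + 41.4 + 42.5)/10 = 37.2500
Σ_{t=1}^{9}(z_t−z̄)(z_{t+1}−z̄) = 100.4625
γ_1 = 100.4625 / 10 = 10.046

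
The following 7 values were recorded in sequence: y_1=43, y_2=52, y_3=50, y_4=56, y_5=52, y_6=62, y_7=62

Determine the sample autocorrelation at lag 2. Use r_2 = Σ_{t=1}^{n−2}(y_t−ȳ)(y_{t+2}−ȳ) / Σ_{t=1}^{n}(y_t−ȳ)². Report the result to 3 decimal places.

0.171

Mean ȳ = (43 + 52 + 50 + 56 + 52 + 62 + 62)/7 = 53.8571
Deviations from mean: -10.8571, -1.8571, -3.8571, 2.1429, -1.8571, 8.1429, 8.1429
Numerator Σ_{t=1}^{5}(y_t−ȳ)(y_{t+2}−ȳ) = 47.3878
Denominator Σ(y_t−ȳ)² = 276.8571
r_2 = 47.3878 / 276.8571 = 0.171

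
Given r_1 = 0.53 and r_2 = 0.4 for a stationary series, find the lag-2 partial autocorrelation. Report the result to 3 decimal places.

φ_{22} = (r_2 − r_1²) / (1 − r_1²)
r_1² = (0.53)² = 0.2809
Numerator = 0.4 − 0.2809 = 0.1191; denominator = 1 − 0.2809 = 0.7191
φ_{22} = 0.1191 / 0.7191 = 0.166

0.166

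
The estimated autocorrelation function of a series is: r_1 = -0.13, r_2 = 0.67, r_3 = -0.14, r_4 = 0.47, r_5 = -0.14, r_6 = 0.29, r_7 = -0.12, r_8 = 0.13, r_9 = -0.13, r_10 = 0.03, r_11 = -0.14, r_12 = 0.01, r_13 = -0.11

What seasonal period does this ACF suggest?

2

The largest autocorrelation is r_2 = 0.67, with weaker echoes at lags 4 (0.47) and 6 (0.29); the remaining lags stay at or below 0.13.
The dominant spike at lag 2 indicates a seasonal period of 2.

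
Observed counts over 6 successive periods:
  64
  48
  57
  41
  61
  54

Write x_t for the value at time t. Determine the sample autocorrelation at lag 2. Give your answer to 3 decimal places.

Mean x̄ = (64 + 48 + 57 + 41 + 61 + 54)/6 = 54.1667
Deviations from mean: 9.8333, -6.1667, 2.8333, -13.1667, 6.8333, -0.1667
Σ(x_t−x̄)(x_{t+2}−x̄) = (27.8611) + (81.1944) + (19.3611) + (2.1944) = 130.6111
Denominator Σ(x_t−x̄)² = 362.8333
r_2 = 130.6111 / 362.8333 = 0.360

0.360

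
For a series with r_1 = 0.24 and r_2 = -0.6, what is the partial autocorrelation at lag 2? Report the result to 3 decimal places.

φ_{22} = (r_2 − r_1²) / (1 − r_1²)
r_1² = (0.24)² = 0.0576
Numerator = -0.6 − 0.0576 = -0.6576; denominator = 1 − 0.0576 = 0.9424
φ_{22} = -0.6576 / 0.9424 = -0.698

-0.698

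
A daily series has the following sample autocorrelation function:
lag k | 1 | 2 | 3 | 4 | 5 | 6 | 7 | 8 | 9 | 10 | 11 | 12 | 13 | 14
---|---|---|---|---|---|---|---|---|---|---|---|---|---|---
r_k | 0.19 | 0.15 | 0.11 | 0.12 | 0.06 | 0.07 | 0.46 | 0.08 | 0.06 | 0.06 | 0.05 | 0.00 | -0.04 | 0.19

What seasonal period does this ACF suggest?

7

The largest autocorrelation is r_7 = 0.46; the remaining lags stay at or below 0.19.
The dominant spike at lag 7 indicates a seasonal period of 7.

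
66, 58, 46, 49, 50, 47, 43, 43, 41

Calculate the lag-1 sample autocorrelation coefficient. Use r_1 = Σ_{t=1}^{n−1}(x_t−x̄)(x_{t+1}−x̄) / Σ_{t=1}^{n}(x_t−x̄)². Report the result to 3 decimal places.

0.426

Mean x̄ = (66 + 58 + 46 + 49 + 50 + 47 + 43 + 43 + 41)/9 = 49.2222
Numerator Σ_{t=1}^{8}(x_t−x̄)(x_{t+1}−x̄) = 221.5062
Denominator Σ(x_t−x̄)² = 519.5556
r_1 = 221.5062 / 519.5556 = 0.426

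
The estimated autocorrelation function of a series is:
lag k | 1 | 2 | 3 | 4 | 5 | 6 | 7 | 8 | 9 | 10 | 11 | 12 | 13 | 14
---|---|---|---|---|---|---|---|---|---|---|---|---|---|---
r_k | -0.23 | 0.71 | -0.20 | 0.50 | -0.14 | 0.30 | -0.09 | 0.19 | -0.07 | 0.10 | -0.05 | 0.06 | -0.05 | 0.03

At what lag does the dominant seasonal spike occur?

The largest autocorrelation is r_2 = 0.71, with weaker echoes at lags 4 (0.50), 6 (0.30) and 8 (0.19); the remaining lags stay at or below 0.10.
The dominant spike at lag 2 indicates a seasonal period of 2.

2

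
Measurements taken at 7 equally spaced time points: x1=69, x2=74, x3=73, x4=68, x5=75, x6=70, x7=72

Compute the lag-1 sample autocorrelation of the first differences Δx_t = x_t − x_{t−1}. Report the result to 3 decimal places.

-0.614

First differences Δx: 5, -1, -5, 7, -5, 2
Mean of differences = 0.5000
Numerator Σ(Δx_t−Δx̄)(Δx_{t+1}−Δx̄) = -78.2500
Denominator Σ(Δx_t−Δx̄)² = 127.5000
r_1(Δx) = -78.2500 / 127.5000 = -0.614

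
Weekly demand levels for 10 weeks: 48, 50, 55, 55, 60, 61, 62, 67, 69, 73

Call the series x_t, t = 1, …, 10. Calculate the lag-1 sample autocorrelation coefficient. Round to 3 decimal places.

Mean x̄ = (48 + 50 + 55 + 55 + 60 + 61 + 62 + 67 + 69 + 73)/10 = 60.0000
Numerator Σ_{t=1}^{9}(x_t−x̄)(x_{t+1}−x̄) = 391.0000
Denominator Σ(x_t−x̄)² = 598.0000
r_1 = 391.0000 / 598.0000 = 0.654

0.654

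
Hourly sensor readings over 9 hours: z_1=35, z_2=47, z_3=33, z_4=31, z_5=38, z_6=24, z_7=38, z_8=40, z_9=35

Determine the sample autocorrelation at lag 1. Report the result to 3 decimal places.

Mean z̄ = (35 + 47 + 33 + 31 + 38 + 24 + 38 + 40 + 35)/9 = 35.6667
Numerator Σ_{t=1}^{8}(z_t−z̄)(z_{t+1}−z̄) = -83.4444
Denominator Σ(z_t−z̄)² = 324.0000
r_1 = -83.4444 / 324.0000 = -0.258

-0.258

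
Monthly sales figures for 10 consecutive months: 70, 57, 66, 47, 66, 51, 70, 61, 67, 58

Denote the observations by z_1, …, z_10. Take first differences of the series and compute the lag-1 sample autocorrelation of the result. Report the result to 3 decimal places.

First differences Δz: -13, 9, -19, 19, -15, 19, -9, 6, -9
Mean of differences = -1.3333
Numerator Σ(Δz_t−Δz̄)(Δz_{t+1}−Δz̄) = -1486.4444
Denominator Σ(Δz_t−Δz̄)² = 1740.0000
r_1(Δz) = -1486.4444 / 1740.0000 = -0.854

-0.854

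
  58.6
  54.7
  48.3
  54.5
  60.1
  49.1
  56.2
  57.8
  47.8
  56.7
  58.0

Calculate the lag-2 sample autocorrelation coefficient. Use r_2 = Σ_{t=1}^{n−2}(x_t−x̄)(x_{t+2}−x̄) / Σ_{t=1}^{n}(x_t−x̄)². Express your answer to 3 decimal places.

-0.495

Mean x̄ = (58.6 + 54.7 + 48.3 + 54.5 + 60.1 + 49.1 + 56.2 + 57.8 + 47.8 + 56.7 + 58.0)/11 = 54.7091
Numerator Σ_{t=1}^{9}(x_t−x̄)(x_{t+2}−x̄) = -94.4974
Denominator Σ(x_t−x̄)² = 191.0891
r_2 = -94.4974 / 191.0891 = -0.495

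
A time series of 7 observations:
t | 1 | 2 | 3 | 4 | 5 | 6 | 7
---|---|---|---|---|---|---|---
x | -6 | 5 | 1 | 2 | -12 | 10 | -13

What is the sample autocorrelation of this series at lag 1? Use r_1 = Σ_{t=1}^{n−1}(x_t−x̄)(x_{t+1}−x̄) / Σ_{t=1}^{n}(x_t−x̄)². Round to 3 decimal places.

Mean x̄ = (-6 + 5 + 1 + 2 − 12 + 10 − 13)/7 = -1.8571
Deviations from mean: -4.1429, 6.8571, 2.8571, 3.8571, -10.1429, 11.8571, -11.1429
Σ(x_t−x̄)(x_{t+1}−x̄) = (-28.4082) + (19.5918) + (11.0204) + (-39.1224) + (-120.2653) + (-132.1224) = -289.3061
Denominator Σ(x_t−x̄)² = 454.8571
r_1 = -289.3061 / 454.8571 = -0.636

-0.636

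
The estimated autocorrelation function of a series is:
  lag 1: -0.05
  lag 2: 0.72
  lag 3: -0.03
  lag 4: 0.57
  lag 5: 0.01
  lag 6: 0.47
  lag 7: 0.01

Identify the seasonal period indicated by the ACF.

2

The largest autocorrelation is r_2 = 0.72, with weaker echoes at lags 4 (0.57) and 6 (0.47); the remaining lags stay at or below 0.01.
The dominant spike at lag 2 indicates a seasonal period of 2.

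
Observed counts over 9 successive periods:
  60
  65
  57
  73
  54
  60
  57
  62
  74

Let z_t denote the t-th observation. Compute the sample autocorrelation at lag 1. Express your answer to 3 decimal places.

Mean z̄ = (60 + 65 + 57 + 73 + 54 + 60 + 57 + 62 + 74)/9 = 62.4444
Numerator Σ_{t=1}^{8}(z_t−z̄)(z_{t+1}−z̄) = -135.5309
Denominator Σ(z_t−z̄)² = 394.2222
r_1 = -135.5309 / 394.2222 = -0.344

-0.344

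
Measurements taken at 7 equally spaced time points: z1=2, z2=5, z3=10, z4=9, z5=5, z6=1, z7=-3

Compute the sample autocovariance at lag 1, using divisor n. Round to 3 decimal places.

Mean z̄ = (2 + 5 + 10 + 9 + 5 + 1 − 3)/7 = 4.1429
Σ_{t=1}^{6}(z_t−z̄)(z_{t+1}−z̄) = 55.5510
γ_1 = 55.5510 / 7 = 7.936

7.936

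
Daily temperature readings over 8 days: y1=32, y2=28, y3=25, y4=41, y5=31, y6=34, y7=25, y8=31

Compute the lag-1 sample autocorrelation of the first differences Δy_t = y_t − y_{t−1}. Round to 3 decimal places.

First differences Δy: -4, -3, 16, -10, 3, -9, 6
Mean of differences = -0.1429
Numerator Σ(Δy_t−Δȳ)(Δy_{t+1}−Δȳ) = -307.4490
Denominator Σ(Δy_t−Δȳ)² = 506.8571
r_1(Δy) = -307.4490 / 506.8571 = -0.607

-0.607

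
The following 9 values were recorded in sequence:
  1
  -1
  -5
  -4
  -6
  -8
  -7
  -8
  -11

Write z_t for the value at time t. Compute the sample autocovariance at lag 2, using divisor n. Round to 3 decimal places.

2.376

Mean z̄ = (1 − 1 − 5 − 4 − 6 − 8 − 7 − 8 − 11)/9 = -5.4444
Σ_{t=1}^{7}(z_t−z̄)(z_{t+2}−z̄) = 21.3827
γ_2 = 21.3827 / 9 = 2.376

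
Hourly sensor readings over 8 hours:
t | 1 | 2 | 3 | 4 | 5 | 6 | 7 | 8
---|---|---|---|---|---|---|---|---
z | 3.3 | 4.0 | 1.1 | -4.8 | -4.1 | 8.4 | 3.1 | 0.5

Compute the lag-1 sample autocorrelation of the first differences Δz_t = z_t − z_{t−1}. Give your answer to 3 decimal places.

-0.142

First differences Δz: 0.7, -2.9, -5.9, 0.7, 12.5, -5.3, -2.6
Mean of differences = -0.4000
Numerator Σ(Δz_t−Δz̄)(Δz_{t+1}−Δz̄) = -33.2900
Denominator Σ(Δz_t−Δz̄)² = 234.1800
r_1(Δz) = -33.2900 / 234.1800 = -0.142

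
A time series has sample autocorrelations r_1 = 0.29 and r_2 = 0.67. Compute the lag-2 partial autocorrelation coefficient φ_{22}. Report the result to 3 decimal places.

φ_{22} = (r_2 − r_1²) / (1 − r_1²)
r_1² = (0.29)² = 0.0841
Numerator = 0.67 − 0.0841 = 0.5859; denominator = 1 − 0.0841 = 0.9159
φ_{22} = 0.5859 / 0.9159 = 0.640

0.640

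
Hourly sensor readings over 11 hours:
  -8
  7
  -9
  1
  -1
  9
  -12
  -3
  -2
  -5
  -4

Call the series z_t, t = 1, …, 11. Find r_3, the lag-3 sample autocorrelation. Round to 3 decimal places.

Mean z̄ = (-8 + 7 − 9 + 1 − 1 + 9 − 12 − 3 − 2 − 5 − 4)/11 = -2.4545
Numerator Σ_{t=1}^{8}(z_t−z̄)(z_{t+3}−z̄) = -83.8017
Denominator Σ(z_t−z̄)² = 408.7273
r_3 = -83.8017 / 408.7273 = -0.205

-0.205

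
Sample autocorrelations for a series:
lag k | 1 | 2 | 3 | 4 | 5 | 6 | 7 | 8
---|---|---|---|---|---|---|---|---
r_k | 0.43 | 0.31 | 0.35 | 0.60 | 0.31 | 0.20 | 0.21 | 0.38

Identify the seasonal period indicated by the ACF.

4

The largest autocorrelation is r_4 = 0.60; the remaining lags stay at or below 0.43. The elevated value at lag 1 (0.43), dropping to 0.31 at lag 2, reflects decaying short-term dependence rather than seasonality.
The dominant spike at lag 4 indicates a seasonal period of 4.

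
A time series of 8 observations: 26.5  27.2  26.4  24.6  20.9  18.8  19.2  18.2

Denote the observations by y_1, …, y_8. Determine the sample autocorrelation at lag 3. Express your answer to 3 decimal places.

-0.135

Mean ȳ = (26.5 + 27.2 + 26.4 + 24.6 + 20.9 + 18.8 + 19.2 + 18.2)/8 = 22.7250
Numerator Σ_{t=1}^{5}(y_t−ȳ)(y_{t+3}−ȳ) = -13.8644
Denominator Σ(y_t−ȳ)² = 102.9350
r_3 = -13.8644 / 102.9350 = -0.135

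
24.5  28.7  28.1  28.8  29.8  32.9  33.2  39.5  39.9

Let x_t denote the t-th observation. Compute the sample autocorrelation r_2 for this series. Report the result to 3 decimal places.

Mean x̄ = (24.5 + 28.7 + 28.1 + 28.8 + 29.8 + 32.9 + 33.2 + 39.5 + 39.9)/9 = 31.7111
Σ(x_t−x̄)(x_{t+2}−x̄) = (26.0401) + (8.7657) + (6.9012) + (-3.4610) + (-2.8454) + (9.2601) + (12.1923) = 56.8531
Denominator Σ(x_t−x̄)² = 217.5889
r_2 = 56.8531 / 217.5889 = 0.261

0.261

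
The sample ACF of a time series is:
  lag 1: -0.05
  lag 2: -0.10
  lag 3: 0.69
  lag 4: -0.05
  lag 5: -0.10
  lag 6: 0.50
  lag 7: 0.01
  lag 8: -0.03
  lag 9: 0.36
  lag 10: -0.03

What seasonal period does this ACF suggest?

3

The largest autocorrelation is r_3 = 0.69, with weaker echoes at lags 6 (0.50) and 9 (0.36); the remaining lags stay at or below 0.01.
The dominant spike at lag 3 indicates a seasonal period of 3.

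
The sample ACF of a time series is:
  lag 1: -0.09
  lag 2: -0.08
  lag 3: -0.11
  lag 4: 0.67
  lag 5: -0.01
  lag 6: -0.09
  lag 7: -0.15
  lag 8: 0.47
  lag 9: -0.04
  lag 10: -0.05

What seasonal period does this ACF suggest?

The largest autocorrelation is r_4 = 0.67, with a weaker echo at lag 8 (0.47); the remaining lags stay at or below -0.01.
The dominant spike at lag 4 indicates a seasonal period of 4.

4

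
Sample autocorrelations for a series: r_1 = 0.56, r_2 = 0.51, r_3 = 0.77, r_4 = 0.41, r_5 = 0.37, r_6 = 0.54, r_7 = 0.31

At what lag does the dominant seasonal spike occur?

3

The largest autocorrelation is r_3 = 0.77; the remaining lags stay at or below 0.56. The elevated value at lag 1 (0.56), dropping to 0.51 at lag 2, reflects decaying short-term dependence rather than seasonality.
The dominant spike at lag 3 indicates a seasonal period of 3.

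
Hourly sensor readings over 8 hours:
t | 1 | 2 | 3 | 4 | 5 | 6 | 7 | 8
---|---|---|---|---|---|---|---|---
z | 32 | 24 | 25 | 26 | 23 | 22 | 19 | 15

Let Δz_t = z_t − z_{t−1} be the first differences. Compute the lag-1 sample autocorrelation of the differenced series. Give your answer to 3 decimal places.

First differences Δz: -8, 1, 1, -3, -1, -3, -4
Mean of differences = -2.4286
Numerator Σ(Δz_t−Δz̄)(Δz_{t+1}−Δz̄) = -10.0408
Denominator Σ(Δz_t−Δz̄)² = 59.7143
r_1(Δz) = -10.0408 / 59.7143 = -0.168

-0.168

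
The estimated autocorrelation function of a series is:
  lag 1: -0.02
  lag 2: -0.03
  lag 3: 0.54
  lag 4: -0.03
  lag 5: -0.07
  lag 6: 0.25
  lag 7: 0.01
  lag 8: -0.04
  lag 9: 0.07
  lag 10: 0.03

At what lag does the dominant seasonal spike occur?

The largest autocorrelation is r_3 = 0.54, with a weaker echo at lag 6 (0.25); the remaining lags stay at or below 0.07.
The dominant spike at lag 3 indicates a seasonal period of 3.

3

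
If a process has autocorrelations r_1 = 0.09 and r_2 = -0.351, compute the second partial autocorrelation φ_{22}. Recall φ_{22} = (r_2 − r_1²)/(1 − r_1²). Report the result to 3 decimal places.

-0.362

φ_{22} = (r_2 − r_1²) / (1 − r_1²)
r_1² = (0.09)² = 0.0081
Numerator = -0.351 − 0.0081 = -0.3591; denominator = 1 − 0.0081 = 0.9919
φ_{22} = -0.3591 / 0.9919 = -0.362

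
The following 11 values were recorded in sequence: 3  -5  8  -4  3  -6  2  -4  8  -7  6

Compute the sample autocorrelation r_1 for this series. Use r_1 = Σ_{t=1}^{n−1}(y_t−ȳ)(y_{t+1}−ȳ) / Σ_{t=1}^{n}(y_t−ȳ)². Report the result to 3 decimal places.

Mean ȳ = (3 − 5 + 8 − 4 + 3 − 6 + 2 − 4 + 8 − 7 + 6)/11 = 0.3636
Numerator Σ_{t=1}^{10}(y_t−ȳ)(y_{t+1}−ȳ) = -265.3140
Denominator Σ(y_t−ȳ)² = 326.5455
r_1 = -265.3140 / 326.5455 = -0.812

-0.812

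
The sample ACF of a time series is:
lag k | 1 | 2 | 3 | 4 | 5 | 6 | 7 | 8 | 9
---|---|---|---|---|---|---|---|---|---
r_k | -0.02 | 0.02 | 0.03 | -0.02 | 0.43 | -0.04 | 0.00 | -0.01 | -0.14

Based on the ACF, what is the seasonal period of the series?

The largest autocorrelation is r_5 = 0.43; the remaining lags stay at or below 0.03.
The dominant spike at lag 5 indicates a seasonal period of 5.

5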